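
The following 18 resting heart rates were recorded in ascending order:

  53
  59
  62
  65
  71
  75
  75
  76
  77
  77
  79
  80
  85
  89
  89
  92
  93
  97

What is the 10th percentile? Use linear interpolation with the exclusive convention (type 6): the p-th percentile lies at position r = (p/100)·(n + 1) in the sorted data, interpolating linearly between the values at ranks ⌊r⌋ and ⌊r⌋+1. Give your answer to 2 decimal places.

58.40

n = 18.
r = (10/100)·(18 + 1) = 1.9.
Rank 1 is 53 and rank 2 is 59.
Interpolate: 53 + 0.9·(59 − 53) = 53 + 0.9·6 = 58.4.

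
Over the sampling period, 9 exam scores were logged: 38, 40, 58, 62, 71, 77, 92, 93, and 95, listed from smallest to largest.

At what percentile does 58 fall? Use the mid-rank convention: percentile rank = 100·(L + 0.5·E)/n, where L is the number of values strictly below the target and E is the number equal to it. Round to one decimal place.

Count below 58: L = 2; count equal: E = 1; n = 9.
Percentile rank = 100·(2 + 0.5·1)/9 = 100·2.5/9 = 27.78.

27.8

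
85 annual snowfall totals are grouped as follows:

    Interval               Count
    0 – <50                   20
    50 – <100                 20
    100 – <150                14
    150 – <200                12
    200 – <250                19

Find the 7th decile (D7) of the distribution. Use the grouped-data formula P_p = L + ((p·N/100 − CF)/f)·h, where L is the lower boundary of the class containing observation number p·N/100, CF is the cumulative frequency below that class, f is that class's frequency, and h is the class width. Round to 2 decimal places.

172.92

N = 85; target position k = 70/100 · 85 = 59.5.
Cumulative frequencies: 20, 40, 54, 66, 85.
Observation 59.5 falls in the class 150 – <200.
L = 150, CF = 54, f = 12, h = 50.
P70 = 150 + ((59.5 − 54)/12)·50 = 150 + 22.9167 = 172.917.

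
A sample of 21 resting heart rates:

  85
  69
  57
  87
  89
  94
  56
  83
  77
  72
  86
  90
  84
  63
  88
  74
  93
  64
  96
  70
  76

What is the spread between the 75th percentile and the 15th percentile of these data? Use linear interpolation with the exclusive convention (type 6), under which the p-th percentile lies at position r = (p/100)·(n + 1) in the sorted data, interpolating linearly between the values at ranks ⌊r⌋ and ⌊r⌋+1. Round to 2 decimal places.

Sorted: 56, 57, 63, 64, 69, 70, 72, 74, 76, 77, 83, 84, 85, 86, 87, 88, 89, 90, 93, 94, 96.
n = 21.
P15: r = 3.3; ranks 3–4 are 63, 64; interpolating gives 63.3.
P75: r = 16.5; ranks 16–17 are 88, 89; interpolating gives 88.5.
Difference: 88.5 − 63.3 = 25.2.

25.20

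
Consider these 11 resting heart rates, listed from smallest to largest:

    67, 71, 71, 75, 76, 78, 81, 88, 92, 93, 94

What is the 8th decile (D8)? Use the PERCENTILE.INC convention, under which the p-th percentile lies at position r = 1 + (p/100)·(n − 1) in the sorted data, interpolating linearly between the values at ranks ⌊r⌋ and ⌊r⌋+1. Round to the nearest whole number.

n = 11.
r = 1 + (80/100)·(11 − 1) = 1 + 8 = 9.
r is an integer, so P80 is the value at rank 9: 92.

92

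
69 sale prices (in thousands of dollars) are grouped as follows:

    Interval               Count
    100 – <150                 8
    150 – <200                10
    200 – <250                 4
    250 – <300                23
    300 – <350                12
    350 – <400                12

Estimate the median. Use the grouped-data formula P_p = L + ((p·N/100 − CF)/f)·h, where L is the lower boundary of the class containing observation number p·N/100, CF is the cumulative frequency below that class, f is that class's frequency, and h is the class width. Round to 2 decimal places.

277.17

N = 69; target position k = 50/100 · 69 = 34.5.
Cumulative frequencies: 8, 18, 22, 45, 57, 69.
Observation 34.5 falls in the class 250 – <300.
L = 250, CF = 22, f = 23, h = 50.
P50 = 250 + ((34.5 − 22)/23)·50 = 250 + 27.1739 = 277.174.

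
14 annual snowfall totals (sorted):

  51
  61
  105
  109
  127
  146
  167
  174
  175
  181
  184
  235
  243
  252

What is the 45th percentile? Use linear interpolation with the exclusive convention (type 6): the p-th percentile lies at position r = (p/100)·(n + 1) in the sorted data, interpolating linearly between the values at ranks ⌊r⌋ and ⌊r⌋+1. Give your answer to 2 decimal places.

n = 14.
r = (45/100)·(14 + 1) = 6.75.
Rank 6 is 146 and rank 7 is 167.
Interpolate: 146 + 0.75·(167 − 146) = 146 + 0.75·21 = 161.75.

161.75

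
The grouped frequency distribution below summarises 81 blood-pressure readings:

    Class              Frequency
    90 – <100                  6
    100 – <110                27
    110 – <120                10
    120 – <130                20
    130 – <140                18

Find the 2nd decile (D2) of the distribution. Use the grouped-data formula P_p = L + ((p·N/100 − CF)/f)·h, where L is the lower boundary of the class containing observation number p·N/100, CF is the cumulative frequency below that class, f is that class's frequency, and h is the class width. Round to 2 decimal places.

N = 81; target position k = 20/100 · 81 = 16.2.
Cumulative frequencies: 6, 33, 43, 63, 81.
Observation 16.2 falls in the class 100 – <110.
L = 100, CF = 6, f = 27, h = 10.
P20 = 100 + ((16.2 − 6)/27)·10 = 100 + 3.77778 = 103.778.

103.78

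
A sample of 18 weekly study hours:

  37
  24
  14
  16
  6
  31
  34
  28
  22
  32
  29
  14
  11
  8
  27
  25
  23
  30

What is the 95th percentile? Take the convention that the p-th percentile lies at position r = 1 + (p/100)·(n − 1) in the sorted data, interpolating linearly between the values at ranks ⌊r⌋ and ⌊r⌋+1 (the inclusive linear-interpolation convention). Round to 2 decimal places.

Sorted: 6, 8, 11, 14, 14, 16, 22, 23, 24, 25, 27, 28, 29, 30, 31, 32, 34, 37.
n = 18.
r = 1 + (95/100)·(18 − 1) = 1 + 16.15 = 17.15.
Rank 17 is 34 and rank 18 is 37.
Interpolate: 34 + 0.15·(37 − 34) = 34 + 0.15·3 = 34.45.

34.45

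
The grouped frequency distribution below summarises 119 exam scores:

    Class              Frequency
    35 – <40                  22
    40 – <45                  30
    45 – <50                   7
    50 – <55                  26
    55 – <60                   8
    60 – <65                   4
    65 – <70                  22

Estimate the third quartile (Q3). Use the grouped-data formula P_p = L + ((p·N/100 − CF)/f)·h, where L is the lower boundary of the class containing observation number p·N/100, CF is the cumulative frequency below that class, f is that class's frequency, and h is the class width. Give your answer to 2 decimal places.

N = 119; target position k = 75/100 · 119 = 89.25.
Cumulative frequencies: 22, 52, 59, 85, 93, 97, 119.
Observation 89.25 falls in the class 55 – <60.
L = 55, CF = 85, f = 8, h = 5.
P75 = 55 + ((89.25 − 85)/8)·5 = 55 + 2.65625 = 57.6562.

57.66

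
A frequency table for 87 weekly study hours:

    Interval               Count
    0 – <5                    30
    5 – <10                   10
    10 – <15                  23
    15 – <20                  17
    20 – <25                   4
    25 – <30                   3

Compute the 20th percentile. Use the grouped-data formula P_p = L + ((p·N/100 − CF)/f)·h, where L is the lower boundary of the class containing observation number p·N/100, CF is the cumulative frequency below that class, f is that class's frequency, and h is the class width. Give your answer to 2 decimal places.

2.90

N = 87; target position k = 20/100 · 87 = 17.4.
Cumulative frequencies: 30, 40, 63, 80, 84, 87.
Observation 17.4 falls in the class 0 – <5.
L = 0, CF = 0, f = 30, h = 5.
P20 = 0 + ((17.4 − 0)/30)·5 = 0 + 2.9 = 2.9.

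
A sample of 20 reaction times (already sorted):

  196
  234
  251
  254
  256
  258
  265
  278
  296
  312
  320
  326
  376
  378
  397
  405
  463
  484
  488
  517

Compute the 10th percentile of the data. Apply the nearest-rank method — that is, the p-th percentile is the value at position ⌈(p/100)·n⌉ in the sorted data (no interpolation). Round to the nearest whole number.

234

n = 20.
Position = ⌈10/100 · 20⌉ = ⌈2⌉ = 2.
The value at rank 2 is 234.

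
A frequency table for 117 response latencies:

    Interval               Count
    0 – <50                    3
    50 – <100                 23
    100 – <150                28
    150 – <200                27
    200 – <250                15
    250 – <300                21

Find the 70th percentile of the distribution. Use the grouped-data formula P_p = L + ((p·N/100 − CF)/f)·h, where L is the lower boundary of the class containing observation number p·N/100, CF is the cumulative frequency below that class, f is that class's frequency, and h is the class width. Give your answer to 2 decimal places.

203.00

N = 117; target position k = 70/100 · 117 = 81.9.
Cumulative frequencies: 3, 26, 54, 81, 96, 117.
Observation 81.9 falls in the class 200 – <250.
L = 200, CF = 81, f = 15, h = 50.
P70 = 200 + ((81.9 − 81)/15)·50 = 200 + 3 = 203.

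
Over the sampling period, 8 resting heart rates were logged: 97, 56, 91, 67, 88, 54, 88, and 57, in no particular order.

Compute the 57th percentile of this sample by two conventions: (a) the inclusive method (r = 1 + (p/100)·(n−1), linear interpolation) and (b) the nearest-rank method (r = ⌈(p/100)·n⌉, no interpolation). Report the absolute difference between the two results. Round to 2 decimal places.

Sorted: 54, 56, 57, 67, 88, 88, 91, 97.
n = 8.
(a) r = 4.99; between ranks 4 (67) and 5 (88): 87.79.
(b) the nearest-rank method: rank 5 → 88.
|87.79 − 88| = 0.21.

0.21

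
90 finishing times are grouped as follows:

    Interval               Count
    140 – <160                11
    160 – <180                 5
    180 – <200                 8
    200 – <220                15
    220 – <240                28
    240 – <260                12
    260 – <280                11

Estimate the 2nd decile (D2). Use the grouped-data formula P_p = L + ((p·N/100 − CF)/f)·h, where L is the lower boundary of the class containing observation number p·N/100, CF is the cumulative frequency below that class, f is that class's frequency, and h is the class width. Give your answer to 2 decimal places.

185.00

N = 90; target position k = 20/100 · 90 = 18.
Cumulative frequencies: 11, 16, 24, 39, 67, 79, 90.
Observation 18 falls in the class 180 – <200.
L = 180, CF = 16, f = 8, h = 20.
P20 = 180 + ((18 − 16)/8)·20 = 180 + 5 = 185.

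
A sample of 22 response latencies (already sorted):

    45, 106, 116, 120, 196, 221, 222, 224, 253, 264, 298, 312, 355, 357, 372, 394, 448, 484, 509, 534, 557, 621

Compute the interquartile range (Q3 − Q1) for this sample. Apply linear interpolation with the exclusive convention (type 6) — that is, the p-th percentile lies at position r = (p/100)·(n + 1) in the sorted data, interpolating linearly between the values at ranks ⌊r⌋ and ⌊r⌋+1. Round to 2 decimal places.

242.25

n = 22.
P25: r = 5.75; ranks 5–6 are 196, 221; interpolating gives 214.75.
P75: r = 17.25; ranks 17–18 are 448, 484; interpolating gives 457.
Difference: 457 − 214.75 = 242.25.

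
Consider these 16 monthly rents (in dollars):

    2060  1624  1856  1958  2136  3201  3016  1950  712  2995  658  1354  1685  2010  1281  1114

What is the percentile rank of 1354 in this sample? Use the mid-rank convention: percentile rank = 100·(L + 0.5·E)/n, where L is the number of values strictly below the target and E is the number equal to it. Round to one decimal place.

Sorted: 658, 712, 1114, 1281, 1354, 1624, 1685, 1856, 1950, 1958, 2010, 2060, 2136, 2995, 3016, 3201.
Count below 1354: L = 4; count equal: E = 1; n = 16.
Percentile rank = 100·(4 + 0.5·1)/16 = 100·4.5/16 = 28.12.

28.1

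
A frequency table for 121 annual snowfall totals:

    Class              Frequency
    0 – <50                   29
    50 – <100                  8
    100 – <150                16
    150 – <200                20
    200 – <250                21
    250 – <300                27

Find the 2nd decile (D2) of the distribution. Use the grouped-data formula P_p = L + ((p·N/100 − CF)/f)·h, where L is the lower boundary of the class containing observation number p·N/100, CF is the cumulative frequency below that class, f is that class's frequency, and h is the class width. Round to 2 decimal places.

41.72

N = 121; target position k = 20/100 · 121 = 24.2.
Cumulative frequencies: 29, 37, 53, 73, 94, 121.
Observation 24.2 falls in the class 0 – <50.
L = 0, CF = 0, f = 29, h = 50.
P20 = 0 + ((24.2 − 0)/29)·50 = 0 + 41.7241 = 41.7241.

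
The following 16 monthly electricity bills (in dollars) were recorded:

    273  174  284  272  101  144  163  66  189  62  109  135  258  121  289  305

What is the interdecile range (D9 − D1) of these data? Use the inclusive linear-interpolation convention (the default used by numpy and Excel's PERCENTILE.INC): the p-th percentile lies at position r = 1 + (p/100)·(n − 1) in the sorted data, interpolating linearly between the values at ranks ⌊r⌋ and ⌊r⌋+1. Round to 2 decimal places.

203.00

Sorted: 62, 66, 101, 109, 121, 135, 144, 163, 174, 189, 258, 272, 273, 284, 289, 305.
n = 16.
P10: r = 2.5; ranks 2–3 are 66, 101; interpolating gives 83.5.
P90: r = 14.5; ranks 14–15 are 284, 289; interpolating gives 286.5.
Difference: 286.5 − 83.5 = 203.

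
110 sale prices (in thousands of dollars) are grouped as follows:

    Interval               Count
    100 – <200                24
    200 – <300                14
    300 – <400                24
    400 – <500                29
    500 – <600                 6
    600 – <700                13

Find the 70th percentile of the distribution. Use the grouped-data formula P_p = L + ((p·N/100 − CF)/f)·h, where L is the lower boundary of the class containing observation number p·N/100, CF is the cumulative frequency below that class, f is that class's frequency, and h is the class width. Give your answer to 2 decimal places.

N = 110; target position k = 70/100 · 110 = 77.
Cumulative frequencies: 24, 38, 62, 91, 97, 110.
Observation 77 falls in the class 400 – <500.
L = 400, CF = 62, f = 29, h = 100.
P70 = 400 + ((77 − 62)/29)·100 = 400 + 51.7241 = 451.724.

451.72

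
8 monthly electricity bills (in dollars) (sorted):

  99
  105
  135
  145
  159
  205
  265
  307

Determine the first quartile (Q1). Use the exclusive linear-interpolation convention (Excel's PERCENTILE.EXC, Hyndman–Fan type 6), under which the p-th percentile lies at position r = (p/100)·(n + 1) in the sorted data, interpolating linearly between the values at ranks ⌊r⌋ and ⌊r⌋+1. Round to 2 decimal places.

112.50

n = 8.
r = (25/100)·(8 + 1) = 2.25.
Rank 2 is 105 and rank 3 is 135.
Interpolate: 105 + 0.25·(135 − 105) = 105 + 0.25·30 = 112.5.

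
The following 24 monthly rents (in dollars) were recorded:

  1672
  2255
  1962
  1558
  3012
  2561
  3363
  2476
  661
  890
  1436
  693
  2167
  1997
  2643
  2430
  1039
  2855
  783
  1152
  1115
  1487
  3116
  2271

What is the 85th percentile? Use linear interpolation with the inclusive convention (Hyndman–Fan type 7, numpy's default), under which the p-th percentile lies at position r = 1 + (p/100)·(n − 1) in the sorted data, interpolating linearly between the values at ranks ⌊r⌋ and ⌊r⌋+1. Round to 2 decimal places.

2759.60

Sorted: 661, 693, 783, 890, 1039, 1115, 1152, 1436, 1487, 1558, 1672, 1962, 1997, 2167, 2255, 2271, 2430, 2476, 2561, 2643, 2855, 3012, 3116, 3363.
n = 24.
r = 1 + (85/100)·(24 − 1) = 1 + 19.55 = 20.55.
Rank 20 is 2643 and rank 21 is 2855.
Interpolate: 2643 + 0.55·(2855 − 2643) = 2643 + 0.55·212 = 2759.6.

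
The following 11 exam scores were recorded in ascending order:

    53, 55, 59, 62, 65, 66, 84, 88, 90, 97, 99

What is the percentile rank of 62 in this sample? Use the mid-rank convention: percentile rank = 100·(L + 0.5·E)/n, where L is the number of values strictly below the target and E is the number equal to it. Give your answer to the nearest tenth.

31.8

Count below 62: L = 3; count equal: E = 1; n = 11.
Percentile rank = 100·(3 + 0.5·1)/11 = 100·3.5/11 = 31.82.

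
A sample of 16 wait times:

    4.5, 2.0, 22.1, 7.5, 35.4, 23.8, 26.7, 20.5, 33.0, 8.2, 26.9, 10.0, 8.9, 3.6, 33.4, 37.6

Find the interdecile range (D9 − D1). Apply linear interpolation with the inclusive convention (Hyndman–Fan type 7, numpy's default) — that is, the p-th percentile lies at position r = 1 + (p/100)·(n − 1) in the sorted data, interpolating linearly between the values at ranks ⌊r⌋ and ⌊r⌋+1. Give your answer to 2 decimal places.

Sorted: 2.0, 3.6, 4.5, 7.5, 8.2, 8.9, 10.0, 20.5, 22.1, 23.8, 26.7, 26.9, 33.0, 33.4, 35.4, 37.6.
n = 16.
P10: r = 2.5; ranks 2–3 are 3.6, 4.5; interpolating gives 4.05.
P90: r = 14.5; ranks 14–15 are 33.4, 35.4; interpolating gives 34.4.
Difference: 34.4 − 4.05 = 30.35.

30.35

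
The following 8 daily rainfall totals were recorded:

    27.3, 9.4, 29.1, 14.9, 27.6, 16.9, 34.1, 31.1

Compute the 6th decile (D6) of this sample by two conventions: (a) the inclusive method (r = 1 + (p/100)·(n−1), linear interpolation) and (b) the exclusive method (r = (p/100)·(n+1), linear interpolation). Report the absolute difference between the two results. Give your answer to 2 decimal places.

0.30

Sorted: 9.4, 14.9, 16.9, 27.3, 27.6, 29.1, 31.1, 34.1.
n = 8.
(a) r = 5.2; between ranks 5 (27.6) and 6 (29.1): 27.9.
(b) r = 5.4; between ranks 5 (27.6) and 6 (29.1): 28.2.
|27.9 − 28.2| = 0.3.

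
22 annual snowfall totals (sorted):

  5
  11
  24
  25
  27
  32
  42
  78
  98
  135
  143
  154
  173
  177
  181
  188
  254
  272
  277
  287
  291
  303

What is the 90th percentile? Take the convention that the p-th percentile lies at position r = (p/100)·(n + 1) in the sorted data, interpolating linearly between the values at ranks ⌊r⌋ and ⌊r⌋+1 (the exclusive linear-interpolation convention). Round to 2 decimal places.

289.80

n = 22.
r = (90/100)·(22 + 1) = 20.7.
Rank 20 is 287 and rank 21 is 291.
Interpolate: 287 + 0.7·(291 − 287) = 287 + 0.7·4 = 289.8.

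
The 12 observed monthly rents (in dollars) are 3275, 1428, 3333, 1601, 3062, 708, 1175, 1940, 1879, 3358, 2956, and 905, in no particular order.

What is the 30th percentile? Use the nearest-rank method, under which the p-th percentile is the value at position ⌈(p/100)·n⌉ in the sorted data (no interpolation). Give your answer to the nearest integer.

Sorted: 708, 905, 1175, 1428, 1601, 1879, 1940, 2956, 3062, 3275, 3333, 3358.
n = 12.
Position = ⌈30/100 · 12⌉ = ⌈3.6⌉ = 4.
The value at rank 4 is 1428.

1428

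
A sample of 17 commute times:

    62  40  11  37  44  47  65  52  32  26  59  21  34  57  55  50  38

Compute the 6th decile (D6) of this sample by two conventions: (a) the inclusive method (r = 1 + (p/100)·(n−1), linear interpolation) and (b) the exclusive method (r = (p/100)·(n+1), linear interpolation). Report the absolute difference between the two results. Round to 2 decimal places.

0.60

Sorted: 11, 21, 26, 32, 34, 37, 38, 40, 44, 47, 50, 52, 55, 57, 59, 62, 65.
n = 17.
(a) r = 10.6; between ranks 10 (47) and 11 (50): 48.8.
(b) r = 10.8; between ranks 10 (47) and 11 (50): 49.4.
|48.8 − 49.4| = 0.6.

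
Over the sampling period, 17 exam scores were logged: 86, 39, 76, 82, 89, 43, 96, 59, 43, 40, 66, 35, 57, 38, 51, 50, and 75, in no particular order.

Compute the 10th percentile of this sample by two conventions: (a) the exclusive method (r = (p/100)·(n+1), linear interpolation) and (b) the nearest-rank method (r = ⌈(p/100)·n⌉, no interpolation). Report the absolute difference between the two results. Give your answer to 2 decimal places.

Sorted: 35, 38, 39, 40, 43, 43, 50, 51, 57, 59, 66, 75, 76, 82, 86, 89, 96.
n = 17.
(a) r = 1.8; between ranks 1 (35) and 2 (38): 37.4.
(b) the nearest-rank method: rank 2 → 38.
|37.4 − 38| = 0.6.

0.60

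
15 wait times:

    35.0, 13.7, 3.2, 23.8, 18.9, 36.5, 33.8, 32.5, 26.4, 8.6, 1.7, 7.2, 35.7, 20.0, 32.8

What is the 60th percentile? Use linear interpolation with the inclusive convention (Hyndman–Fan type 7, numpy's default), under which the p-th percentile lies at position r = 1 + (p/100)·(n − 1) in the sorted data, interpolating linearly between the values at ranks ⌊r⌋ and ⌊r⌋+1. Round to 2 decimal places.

Sorted: 1.7, 3.2, 7.2, 8.6, 13.7, 18.9, 20.0, 23.8, 26.4, 32.5, 32.8, 33.8, 35.0, 35.7, 36.5.
n = 15.
r = 1 + (60/100)·(15 − 1) = 1 + 8.4 = 9.4.
Rank 9 is 26.4 and rank 10 is 32.5.
Interpolate: 26.4 + 0.4·(32.5 − 26.4) = 26.4 + 0.4·6.1 = 28.84.

28.84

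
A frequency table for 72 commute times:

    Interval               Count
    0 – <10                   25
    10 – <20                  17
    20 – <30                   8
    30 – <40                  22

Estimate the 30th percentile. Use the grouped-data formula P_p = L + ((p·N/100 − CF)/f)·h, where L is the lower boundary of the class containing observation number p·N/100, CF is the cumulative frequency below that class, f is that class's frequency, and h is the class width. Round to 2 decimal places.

N = 72; target position k = 30/100 · 72 = 21.6.
Cumulative frequencies: 25, 42, 50, 72.
Observation 21.6 falls in the class 0 – <10.
L = 0, CF = 0, f = 25, h = 10.
P30 = 0 + ((21.6 − 0)/25)·10 = 0 + 8.64 = 8.64.

8.64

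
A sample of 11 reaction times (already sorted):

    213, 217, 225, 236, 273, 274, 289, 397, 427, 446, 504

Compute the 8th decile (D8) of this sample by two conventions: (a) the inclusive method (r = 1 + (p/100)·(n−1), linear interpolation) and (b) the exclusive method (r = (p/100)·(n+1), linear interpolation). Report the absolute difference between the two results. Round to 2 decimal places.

11.40

n = 11.
(a) r = 9 → value at rank 9 = 427.
(b) r = 9.6; between ranks 9 (427) and 10 (446): 438.4.
|427 − 438.4| = 11.4.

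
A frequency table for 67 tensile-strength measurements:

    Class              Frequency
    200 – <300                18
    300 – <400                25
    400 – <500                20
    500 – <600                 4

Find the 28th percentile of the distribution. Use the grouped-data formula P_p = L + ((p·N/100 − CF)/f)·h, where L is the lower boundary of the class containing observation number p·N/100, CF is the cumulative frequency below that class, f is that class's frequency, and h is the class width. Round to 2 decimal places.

303.04

N = 67; target position k = 28/100 · 67 = 18.76.
Cumulative frequencies: 18, 43, 63, 67.
Observation 18.76 falls in the class 300 – <400.
L = 300, CF = 18, f = 25, h = 100.
P28 = 300 + ((18.76 − 18)/25)·100 = 300 + 3.04 = 303.04.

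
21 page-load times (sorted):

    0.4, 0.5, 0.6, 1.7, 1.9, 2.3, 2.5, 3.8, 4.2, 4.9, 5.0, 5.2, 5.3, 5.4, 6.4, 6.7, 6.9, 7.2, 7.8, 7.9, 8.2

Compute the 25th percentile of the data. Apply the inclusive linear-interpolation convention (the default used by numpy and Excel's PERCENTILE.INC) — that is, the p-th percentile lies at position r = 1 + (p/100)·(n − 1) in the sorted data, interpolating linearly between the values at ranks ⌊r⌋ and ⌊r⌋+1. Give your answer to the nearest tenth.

n = 21.
r = 1 + (25/100)·(21 − 1) = 1 + 5 = 6.
r is an integer, so P25 is the value at rank 6: 2.3.

2.3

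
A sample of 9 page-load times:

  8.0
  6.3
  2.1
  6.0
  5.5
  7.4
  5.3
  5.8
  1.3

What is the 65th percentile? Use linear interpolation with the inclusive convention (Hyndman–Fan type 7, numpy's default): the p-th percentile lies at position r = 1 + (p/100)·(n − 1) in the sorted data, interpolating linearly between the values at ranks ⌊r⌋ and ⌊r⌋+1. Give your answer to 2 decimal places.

Sorted: 1.3, 2.1, 5.3, 5.5, 5.8, 6.0, 6.3, 7.4, 8.0.
n = 9.
r = 1 + (65/100)·(9 − 1) = 1 + 5.2 = 6.2.
Rank 6 is 6.0 and rank 7 is 6.3.
Interpolate: 6.0 + 0.2·(6.3 − 6.0) = 6.0 + 0.2·0.3 = 6.06.

6.06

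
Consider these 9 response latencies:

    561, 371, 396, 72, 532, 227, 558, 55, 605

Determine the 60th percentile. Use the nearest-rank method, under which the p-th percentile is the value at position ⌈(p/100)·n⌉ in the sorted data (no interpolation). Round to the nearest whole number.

532

Sorted: 55, 72, 227, 371, 396, 532, 558, 561, 605.
n = 9.
Position = ⌈60/100 · 9⌉ = ⌈5.4⌉ = 6.
The value at rank 6 is 532.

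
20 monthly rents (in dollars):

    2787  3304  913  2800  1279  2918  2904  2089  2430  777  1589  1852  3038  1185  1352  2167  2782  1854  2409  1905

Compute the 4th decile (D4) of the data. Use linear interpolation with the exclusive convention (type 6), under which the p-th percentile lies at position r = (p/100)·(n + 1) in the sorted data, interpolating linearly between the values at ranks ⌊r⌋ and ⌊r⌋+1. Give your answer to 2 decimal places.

1874.40

Sorted: 777, 913, 1185, 1279, 1352, 1589, 1852, 1854, 1905, 2089, 2167, 2409, 2430, 2782, 2787, 2800, 2904, 2918, 3038, 3304.
n = 20.
r = (40/100)·(20 + 1) = 8.4.
Rank 8 is 1854 and rank 9 is 1905.
Interpolate: 1854 + 0.4·(1905 − 1854) = 1854 + 0.4·51 = 1874.4.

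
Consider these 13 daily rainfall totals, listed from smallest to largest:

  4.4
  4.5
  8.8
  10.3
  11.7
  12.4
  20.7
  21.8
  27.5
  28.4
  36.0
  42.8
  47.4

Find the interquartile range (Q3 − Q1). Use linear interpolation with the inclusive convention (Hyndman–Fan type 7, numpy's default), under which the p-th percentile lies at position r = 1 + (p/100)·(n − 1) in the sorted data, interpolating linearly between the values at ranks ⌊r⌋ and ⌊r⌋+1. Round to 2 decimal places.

18.10

n = 13.
P25: r = 4 (integer) → 10.3.
P75: r = 10 (integer) → 28.4.
Difference: 28.4 − 10.3 = 18.1.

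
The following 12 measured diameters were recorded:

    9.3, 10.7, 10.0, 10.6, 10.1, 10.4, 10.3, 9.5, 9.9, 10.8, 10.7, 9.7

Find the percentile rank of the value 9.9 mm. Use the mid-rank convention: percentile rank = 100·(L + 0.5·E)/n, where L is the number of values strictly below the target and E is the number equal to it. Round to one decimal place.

29.2

Sorted: 9.3, 9.5, 9.7, 9.9, 10.0, 10.1, 10.3, 10.4, 10.6, 10.7, 10.7, 10.8.
Count below 9.9: L = 3; count equal: E = 1; n = 12.
Percentile rank = 100·(3 + 0.5·1)/12 = 100·3.5/12 = 29.17.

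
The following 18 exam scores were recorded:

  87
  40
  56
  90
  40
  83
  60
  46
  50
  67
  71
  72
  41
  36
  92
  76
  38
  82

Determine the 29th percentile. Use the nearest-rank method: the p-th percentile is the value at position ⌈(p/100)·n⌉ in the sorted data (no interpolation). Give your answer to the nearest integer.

Sorted: 36, 38, 40, 40, 41, 46, 50, 56, 60, 67, 71, 72, 76, 82, 83, 87, 90, 92.
n = 18.
Position = ⌈29/100 · 18⌉ = ⌈5.22⌉ = 6.
The value at rank 6 is 46.

46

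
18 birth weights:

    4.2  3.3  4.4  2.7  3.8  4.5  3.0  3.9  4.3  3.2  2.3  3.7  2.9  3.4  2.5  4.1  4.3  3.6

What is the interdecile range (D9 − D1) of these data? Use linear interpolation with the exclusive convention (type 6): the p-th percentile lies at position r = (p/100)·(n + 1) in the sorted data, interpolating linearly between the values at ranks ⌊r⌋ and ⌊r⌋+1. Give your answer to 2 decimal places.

1.93

Sorted: 2.3, 2.5, 2.7, 2.9, 3.0, 3.2, 3.3, 3.4, 3.6, 3.7, 3.8, 3.9, 4.1, 4.2, 4.3, 4.3, 4.4, 4.5.
n = 18.
P10: r = 1.9; ranks 1–2 are 2.3, 2.5; interpolating gives 2.48.
P90: r = 17.1; ranks 17–18 are 4.4, 4.5; interpolating gives 4.41.
Difference: 4.41 − 2.48 = 1.93.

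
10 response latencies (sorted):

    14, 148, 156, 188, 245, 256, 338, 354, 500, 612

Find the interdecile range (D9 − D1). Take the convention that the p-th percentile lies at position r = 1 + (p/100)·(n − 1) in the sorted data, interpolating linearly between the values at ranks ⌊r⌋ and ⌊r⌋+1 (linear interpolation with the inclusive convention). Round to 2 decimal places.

n = 10.
P10: r = 1.9; ranks 1–2 are 14, 148; interpolating gives 134.6.
P90: r = 9.1; ranks 9–10 are 500, 612; interpolating gives 511.2.
Difference: 511.2 − 134.6 = 376.6.

376.60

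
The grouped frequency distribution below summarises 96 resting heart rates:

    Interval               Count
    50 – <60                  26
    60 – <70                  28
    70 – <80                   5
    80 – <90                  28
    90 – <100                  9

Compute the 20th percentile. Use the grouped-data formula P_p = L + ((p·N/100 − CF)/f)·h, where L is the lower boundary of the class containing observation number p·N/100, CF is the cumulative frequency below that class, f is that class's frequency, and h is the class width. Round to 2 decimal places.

N = 96; target position k = 20/100 · 96 = 19.2.
Cumulative frequencies: 26, 54, 59, 87, 96.
Observation 19.2 falls in the class 50 – <60.
L = 50, CF = 0, f = 26, h = 10.
P20 = 50 + ((19.2 − 0)/26)·10 = 50 + 7.38462 = 57.3846.

57.38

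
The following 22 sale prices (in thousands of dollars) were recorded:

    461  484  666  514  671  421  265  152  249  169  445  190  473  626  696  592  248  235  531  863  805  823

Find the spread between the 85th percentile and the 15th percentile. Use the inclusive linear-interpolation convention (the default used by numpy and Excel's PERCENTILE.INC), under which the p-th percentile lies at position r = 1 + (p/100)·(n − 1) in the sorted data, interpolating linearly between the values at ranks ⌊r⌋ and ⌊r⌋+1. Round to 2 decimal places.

455.30

Sorted: 152, 169, 190, 235, 248, 249, 265, 421, 445, 461, 473, 484, 514, 531, 592, 626, 666, 671, 696, 805, 823, 863.
n = 22.
P15: r = 4.15; ranks 4–5 are 235, 248; interpolating gives 236.95.
P85: r = 18.85; ranks 18–19 are 671, 696; interpolating gives 692.25.
Difference: 692.25 − 236.95 = 455.3.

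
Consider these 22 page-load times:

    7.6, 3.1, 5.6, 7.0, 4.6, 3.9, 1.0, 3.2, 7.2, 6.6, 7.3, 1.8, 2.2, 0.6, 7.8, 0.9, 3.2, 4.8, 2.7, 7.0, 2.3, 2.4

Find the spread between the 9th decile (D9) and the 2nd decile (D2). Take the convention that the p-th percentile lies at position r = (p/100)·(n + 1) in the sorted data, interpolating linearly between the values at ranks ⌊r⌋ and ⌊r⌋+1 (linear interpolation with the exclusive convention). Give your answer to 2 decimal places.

5.47

Sorted: 0.6, 0.9, 1.0, 1.8, 2.2, 2.3, 2.4, 2.7, 3.1, 3.2, 3.2, 3.9, 4.6, 4.8, 5.6, 6.6, 7.0, 7.0, 7.2, 7.3, 7.6, 7.8.
n = 22.
P20: r = 4.6; ranks 4–5 are 1.8, 2.2; interpolating gives 2.04.
P90: r = 20.7; ranks 20–21 are 7.3, 7.6; interpolating gives 7.51.
Difference: 7.51 − 2.04 = 5.47.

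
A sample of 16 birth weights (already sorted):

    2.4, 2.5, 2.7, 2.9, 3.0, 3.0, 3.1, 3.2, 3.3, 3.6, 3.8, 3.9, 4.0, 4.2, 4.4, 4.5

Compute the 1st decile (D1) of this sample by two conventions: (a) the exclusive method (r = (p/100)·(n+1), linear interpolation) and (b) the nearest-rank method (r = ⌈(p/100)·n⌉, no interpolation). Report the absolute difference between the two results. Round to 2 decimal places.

n = 16.
(a) r = 1.7; between ranks 1 (2.4) and 2 (2.5): 2.47.
(b) the nearest-rank method: rank 2 → 2.5.
|2.47 − 2.5| = 0.03.

0.03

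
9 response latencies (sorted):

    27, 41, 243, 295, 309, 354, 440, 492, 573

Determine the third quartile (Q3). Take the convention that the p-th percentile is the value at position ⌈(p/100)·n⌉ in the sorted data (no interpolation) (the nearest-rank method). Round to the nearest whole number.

n = 9.
Position = ⌈75/100 · 9⌉ = ⌈6.75⌉ = 7.
The value at rank 7 is 440.

440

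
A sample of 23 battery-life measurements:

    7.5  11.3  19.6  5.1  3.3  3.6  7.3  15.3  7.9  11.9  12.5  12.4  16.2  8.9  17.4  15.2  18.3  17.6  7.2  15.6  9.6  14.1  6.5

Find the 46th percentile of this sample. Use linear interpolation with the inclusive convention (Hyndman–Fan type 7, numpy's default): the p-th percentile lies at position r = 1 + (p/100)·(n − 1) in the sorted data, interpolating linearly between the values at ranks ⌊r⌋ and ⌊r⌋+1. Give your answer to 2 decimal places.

Sorted: 3.3, 3.6, 5.1, 6.5, 7.2, 7.3, 7.5, 7.9, 8.9, 9.6, 11.3, 11.9, 12.4, 12.5, 14.1, 15.2, 15.3, 15.6, 16.2, 17.4, 17.6, 18.3, 19.6.
n = 23.
r = 1 + (46/100)·(23 − 1) = 1 + 10.12 = 11.12.
Rank 11 is 11.3 and rank 12 is 11.9.
Interpolate: 11.3 + 0.12·(11.9 − 11.3) = 11.3 + 0.12·0.6 = 11.372.

11.37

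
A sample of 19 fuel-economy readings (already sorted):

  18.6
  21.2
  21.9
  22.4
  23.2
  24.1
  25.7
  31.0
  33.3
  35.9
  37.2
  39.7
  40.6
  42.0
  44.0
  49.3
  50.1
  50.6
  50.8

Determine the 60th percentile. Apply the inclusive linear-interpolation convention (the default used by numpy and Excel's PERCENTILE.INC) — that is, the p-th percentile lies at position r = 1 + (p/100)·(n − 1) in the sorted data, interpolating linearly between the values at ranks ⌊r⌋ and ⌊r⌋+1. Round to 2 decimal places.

39.20

n = 19.
r = 1 + (60/100)·(19 − 1) = 1 + 10.8 = 11.8.
Rank 11 is 37.2 and rank 12 is 39.7.
Interpolate: 37.2 + 0.8·(39.7 − 37.2) = 37.2 + 0.8·2.5 = 39.2.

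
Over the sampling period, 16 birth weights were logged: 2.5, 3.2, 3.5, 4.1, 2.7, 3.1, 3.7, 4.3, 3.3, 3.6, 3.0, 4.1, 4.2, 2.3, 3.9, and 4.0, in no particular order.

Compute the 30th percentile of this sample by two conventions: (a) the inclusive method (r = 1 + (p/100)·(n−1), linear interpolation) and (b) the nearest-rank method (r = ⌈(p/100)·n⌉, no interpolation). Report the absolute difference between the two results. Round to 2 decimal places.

0.05

Sorted: 2.3, 2.5, 2.7, 3.0, 3.1, 3.2, 3.3, 3.5, 3.6, 3.7, 3.9, 4.0, 4.1, 4.1, 4.2, 4.3.
n = 16.
(a) r = 5.5; between ranks 5 (3.1) and 6 (3.2): 3.15.
(b) the nearest-rank method: rank 5 → 3.1.
|3.15 − 3.1| = 0.05.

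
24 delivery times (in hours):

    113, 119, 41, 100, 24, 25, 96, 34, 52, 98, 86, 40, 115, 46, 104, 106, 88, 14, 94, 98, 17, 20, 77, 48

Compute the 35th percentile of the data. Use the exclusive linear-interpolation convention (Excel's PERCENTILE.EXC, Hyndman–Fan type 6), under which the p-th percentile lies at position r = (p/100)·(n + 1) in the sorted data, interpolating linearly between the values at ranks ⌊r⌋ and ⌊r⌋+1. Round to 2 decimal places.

Sorted: 14, 17, 20, 24, 25, 34, 40, 41, 46, 48, 52, 77, 86, 88, 94, 96, 98, 98, 100, 104, 106, 113, 115, 119.
n = 24.
r = (35/100)·(24 + 1) = 8.75.
Rank 8 is 41 and rank 9 is 46.
Interpolate: 41 + 0.75·(46 − 41) = 41 + 0.75·5 = 44.75.

44.75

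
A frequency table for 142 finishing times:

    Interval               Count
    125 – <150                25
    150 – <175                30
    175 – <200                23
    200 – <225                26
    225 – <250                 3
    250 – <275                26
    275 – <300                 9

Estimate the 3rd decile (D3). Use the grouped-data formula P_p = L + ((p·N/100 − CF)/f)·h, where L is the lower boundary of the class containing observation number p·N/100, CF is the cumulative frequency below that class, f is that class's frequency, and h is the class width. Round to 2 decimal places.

N = 142; target position k = 30/100 · 142 = 42.6.
Cumulative frequencies: 25, 55, 78, 104, 107, 133, 142.
Observation 42.6 falls in the class 150 – <175.
L = 150, CF = 25, f = 30, h = 25.
P30 = 150 + ((42.6 − 25)/30)·25 = 150 + 14.6667 = 164.667.

164.67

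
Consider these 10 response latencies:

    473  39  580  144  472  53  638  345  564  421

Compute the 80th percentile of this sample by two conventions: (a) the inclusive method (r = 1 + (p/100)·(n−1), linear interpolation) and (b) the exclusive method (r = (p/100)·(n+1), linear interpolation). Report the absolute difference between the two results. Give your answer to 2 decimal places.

9.60

Sorted: 39, 53, 144, 345, 421, 472, 473, 564, 580, 638.
n = 10.
(a) r = 8.2; between ranks 8 (564) and 9 (580): 567.2.
(b) r = 8.8; between ranks 8 (564) and 9 (580): 576.8.
|567.2 − 576.8| = 9.6.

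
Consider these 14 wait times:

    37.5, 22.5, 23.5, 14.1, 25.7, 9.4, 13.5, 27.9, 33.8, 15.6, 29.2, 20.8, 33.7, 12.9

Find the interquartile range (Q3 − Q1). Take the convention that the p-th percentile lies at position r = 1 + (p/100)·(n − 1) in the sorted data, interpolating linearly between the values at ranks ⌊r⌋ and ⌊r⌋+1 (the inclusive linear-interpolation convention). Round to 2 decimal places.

14.40

Sorted: 9.4, 12.9, 13.5, 14.1, 15.6, 20.8, 22.5, 23.5, 25.7, 27.9, 29.2, 33.7, 33.8, 37.5.
n = 14.
P25: r = 4.25; ranks 4–5 are 14.1, 15.6; interpolating gives 14.475.
P75: r = 10.75; ranks 10–11 are 27.9, 29.2; interpolating gives 28.875.
Difference: 28.875 − 14.475 = 14.4.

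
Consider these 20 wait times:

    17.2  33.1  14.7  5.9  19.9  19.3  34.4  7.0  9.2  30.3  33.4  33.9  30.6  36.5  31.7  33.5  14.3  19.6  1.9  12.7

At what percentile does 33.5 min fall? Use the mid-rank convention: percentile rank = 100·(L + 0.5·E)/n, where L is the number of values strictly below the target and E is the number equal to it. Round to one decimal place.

82.5

Sorted: 1.9, 5.9, 7.0, 9.2, 12.7, 14.3, 14.7, 17.2, 19.3, 19.6, 19.9, 30.3, 30.6, 31.7, 33.1, 33.4, 33.5, 33.9, 34.4, 36.5.
Count below 33.5: L = 16; count equal: E = 1; n = 20.
Percentile rank = 100·(16 + 0.5·1)/20 = 100·16.5/20 = 82.5.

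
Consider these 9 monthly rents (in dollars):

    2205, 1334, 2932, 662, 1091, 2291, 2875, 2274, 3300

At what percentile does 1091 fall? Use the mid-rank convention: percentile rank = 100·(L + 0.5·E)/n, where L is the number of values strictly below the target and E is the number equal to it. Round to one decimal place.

Sorted: 662, 1091, 1334, 2205, 2274, 2291, 2875, 2932, 3300.
Count below 1091: L = 1; count equal: E = 1; n = 9.
Percentile rank = 100·(1 + 0.5·1)/9 = 100·1.5/9 = 16.67.

16.7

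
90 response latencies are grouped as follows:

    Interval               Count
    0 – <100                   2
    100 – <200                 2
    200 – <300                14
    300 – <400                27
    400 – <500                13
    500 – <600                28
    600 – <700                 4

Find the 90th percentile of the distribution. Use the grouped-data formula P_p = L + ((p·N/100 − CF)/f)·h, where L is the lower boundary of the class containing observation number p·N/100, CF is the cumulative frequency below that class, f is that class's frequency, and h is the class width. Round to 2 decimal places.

N = 90; target position k = 90/100 · 90 = 81.
Cumulative frequencies: 2, 4, 18, 45, 58, 86, 90.
Observation 81 falls in the class 500 – <600.
L = 500, CF = 58, f = 28, h = 100.
P90 = 500 + ((81 − 58)/28)·100 = 500 + 82.1429 = 582.143.

582.14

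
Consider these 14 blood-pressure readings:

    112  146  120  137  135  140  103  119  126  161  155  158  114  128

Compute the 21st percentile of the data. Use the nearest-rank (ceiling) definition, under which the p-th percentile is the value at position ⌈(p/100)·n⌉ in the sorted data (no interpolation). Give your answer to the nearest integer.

114

Sorted: 103, 112, 114, 119, 120, 126, 128, 135, 137, 140, 146, 155, 158, 161.
n = 14.
Position = ⌈21/100 · 14⌉ = ⌈2.94⌉ = 3.
The value at rank 3 is 114.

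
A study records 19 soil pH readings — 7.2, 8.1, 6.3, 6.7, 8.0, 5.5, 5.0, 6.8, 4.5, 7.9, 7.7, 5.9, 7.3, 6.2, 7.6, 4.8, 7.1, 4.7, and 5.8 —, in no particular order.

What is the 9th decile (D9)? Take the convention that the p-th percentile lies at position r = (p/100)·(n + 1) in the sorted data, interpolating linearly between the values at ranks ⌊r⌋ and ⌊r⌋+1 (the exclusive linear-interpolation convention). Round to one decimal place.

Sorted: 4.5, 4.7, 4.8, 5.0, 5.5, 5.8, 5.9, 6.2, 6.3, 6.7, 6.8, 7.1, 7.2, 7.3, 7.6, 7.7, 7.9, 8.0, 8.1.
n = 19.
r = (90/100)·(19 + 1) = 18.
r is an integer, so P90 is the value at rank 18: 8.0.

8.0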